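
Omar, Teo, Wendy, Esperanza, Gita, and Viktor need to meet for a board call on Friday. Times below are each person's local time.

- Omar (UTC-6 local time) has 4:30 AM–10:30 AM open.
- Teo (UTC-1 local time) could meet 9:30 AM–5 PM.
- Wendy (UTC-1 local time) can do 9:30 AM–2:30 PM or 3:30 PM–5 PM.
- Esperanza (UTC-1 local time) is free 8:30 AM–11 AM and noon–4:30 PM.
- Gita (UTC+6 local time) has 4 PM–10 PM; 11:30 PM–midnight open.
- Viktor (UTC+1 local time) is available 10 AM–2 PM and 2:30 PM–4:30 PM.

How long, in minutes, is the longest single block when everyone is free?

120

Omar in UTC: 10:30-16:30 (add 6h to convert from UTC-6).
Teo in UTC: 10:30-18:00 (add 1h to convert from UTC-1).
Wendy in UTC: 10:30-15:30, 16:30-18:00 (add 1h to convert from UTC-1).
Esperanza in UTC: 09:30-12:00, 13:00-17:30 (add 1h to convert from UTC-1).
Gita in UTC: 10:00-16:00, 17:30-18:00 (subtract 6h to convert from UTC+6).
Viktor in UTC: 09:00-13:00, 13:30-15:30 (subtract 1h to convert from UTC+1).
Omar ∩ Teo: 10:30-16:30.
Omar ∩ Teo ∩ Wendy: 10:30-15:30.
Omar ∩ Teo ∩ Wendy ∩ Esperanza: 10:30-12:00, 13:00-15:30.
Omar ∩ Teo ∩ Wendy ∩ Esperanza ∩ Gita: 10:30-12:00, 13:00-15:30.
Omar ∩ Teo ∩ Wendy ∩ Esperanza ∩ Gita ∩ Viktor: 10:30-12:00, 13:30-15:30.
The longest is 13:30-15:30 at 120 minutes.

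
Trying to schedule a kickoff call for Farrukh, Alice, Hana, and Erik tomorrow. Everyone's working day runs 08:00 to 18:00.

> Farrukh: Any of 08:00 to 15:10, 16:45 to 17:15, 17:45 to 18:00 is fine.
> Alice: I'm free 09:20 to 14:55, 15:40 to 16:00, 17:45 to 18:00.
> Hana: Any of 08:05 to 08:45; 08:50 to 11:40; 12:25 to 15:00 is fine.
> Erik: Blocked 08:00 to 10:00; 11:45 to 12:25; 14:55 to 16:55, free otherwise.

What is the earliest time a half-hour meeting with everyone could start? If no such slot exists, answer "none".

10:00

Farrukh free: 08:00-15:10, 16:45-17:15, 17:45-18:00.
Alice free: 09:20-14:55, 15:40-16:00, 17:45-18:00.
Hana free: 08:05-08:45, 08:50-11:40, 12:25-15:00.
Erik free: 10:00-11:45, 12:25-14:55, 16:55-18:00 (invert busy blocks within the working day).
Farrukh ∩ Alice: 09:20-14:55, 17:45-18:00.
Farrukh ∩ Alice ∩ Hana: 09:20-11:40, 12:25-14:55.
Farrukh ∩ Alice ∩ Hana ∩ Erik: 10:00-11:40, 12:25-14:55.
So the common availability across everyone is 10:00-11:40, 12:25-14:55.
The first common window of at least 30 minutes is 10:00-11:40, so the earliest start is 10:00.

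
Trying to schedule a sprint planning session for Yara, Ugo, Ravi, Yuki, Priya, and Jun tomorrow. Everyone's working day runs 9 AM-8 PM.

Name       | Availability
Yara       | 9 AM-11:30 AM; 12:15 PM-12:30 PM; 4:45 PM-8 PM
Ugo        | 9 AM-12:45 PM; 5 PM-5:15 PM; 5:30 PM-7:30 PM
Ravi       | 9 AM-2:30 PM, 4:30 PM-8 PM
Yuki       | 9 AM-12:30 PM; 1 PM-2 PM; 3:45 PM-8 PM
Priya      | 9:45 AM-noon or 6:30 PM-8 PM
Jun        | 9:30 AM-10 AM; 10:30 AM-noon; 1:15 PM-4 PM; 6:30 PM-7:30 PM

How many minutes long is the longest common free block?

Yara ∩ Ugo: 09:00-11:30, 12:15-12:30, 17:00-17:15, 17:30-19:30.
Yara ∩ Ugo ∩ Ravi: 09:00-11:30, 12:15-12:30, 17:00-17:15, 17:30-19:30.
Yara ∩ Ugo ∩ Ravi ∩ Yuki: 09:00-11:30, 12:15-12:30, 17:00-17:15, 17:30-19:30.
Yara ∩ Ugo ∩ Ravi ∩ Yuki ∩ Priya: 09:45-11:30, 18:30-19:30.
Yara ∩ Ugo ∩ Ravi ∩ Yuki ∩ Priya ∩ Jun: 09:45-10:00, 10:30-11:30, 18:30-19:30.
The longest is 10:30-11:30 at 60 minutes.

60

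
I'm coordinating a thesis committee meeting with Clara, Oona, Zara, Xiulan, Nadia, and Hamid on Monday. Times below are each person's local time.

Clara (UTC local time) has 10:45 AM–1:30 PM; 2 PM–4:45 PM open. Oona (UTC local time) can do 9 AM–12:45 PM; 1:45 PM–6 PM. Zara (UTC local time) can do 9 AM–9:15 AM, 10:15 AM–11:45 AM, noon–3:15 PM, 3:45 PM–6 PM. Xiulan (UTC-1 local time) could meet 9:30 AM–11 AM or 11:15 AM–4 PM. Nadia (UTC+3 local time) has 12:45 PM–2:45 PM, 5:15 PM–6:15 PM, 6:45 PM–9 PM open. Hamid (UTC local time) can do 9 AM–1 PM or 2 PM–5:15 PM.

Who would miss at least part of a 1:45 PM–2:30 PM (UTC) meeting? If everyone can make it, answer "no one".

Clara, Hamid, Nadia

Clara in UTC: 10:45-13:30, 14:00-16:45.
Oona in UTC: 09:00-12:45, 13:45-18:00.
Zara in UTC: 09:00-09:15, 10:15-11:45, 12:00-15:15, 15:45-18:00.
Xiulan in UTC: 10:30-12:00, 12:15-17:00 (add 1h to convert from UTC-1).
Nadia in UTC: 09:45-11:45, 14:15-15:15, 15:45-18:00 (subtract 3h to convert from UTC+3).
Hamid in UTC: 09:00-13:00, 14:00-17:15.
Clara: not fully free for 13:45-14:30. Oona: free for 13:45-14:30. Zara: free for 13:45-14:30. Xiulan: free for 13:45-14:30. Nadia: not fully free for 13:45-14:30. Hamid: not fully free for 13:45-14:30.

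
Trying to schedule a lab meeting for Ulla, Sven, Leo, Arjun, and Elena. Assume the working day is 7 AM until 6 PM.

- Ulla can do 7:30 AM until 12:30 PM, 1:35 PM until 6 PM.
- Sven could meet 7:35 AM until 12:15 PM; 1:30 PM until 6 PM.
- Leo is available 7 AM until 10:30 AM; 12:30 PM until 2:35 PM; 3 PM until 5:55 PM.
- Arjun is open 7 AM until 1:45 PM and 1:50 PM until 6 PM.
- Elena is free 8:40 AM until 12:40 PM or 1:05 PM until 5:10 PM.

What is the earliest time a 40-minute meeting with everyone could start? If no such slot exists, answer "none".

Ulla ∩ Sven: 07:35-12:15, 13:35-18:00.
Ulla ∩ Sven ∩ Leo: 07:35-10:30, 13:35-14:35, 15:00-17:55.
Ulla ∩ Sven ∩ Leo ∩ Arjun: 07:35-10:30, 13:35-13:45, 13:50-14:35, 15:00-17:55.
Ulla ∩ Sven ∩ Leo ∩ Arjun ∩ Elena: 08:40-10:30, 13:35-13:45, 13:50-14:35, 15:00-17:10.
The first common window of at least 40 minutes is 08:40-10:30, so the earliest start is 08:40.

08:40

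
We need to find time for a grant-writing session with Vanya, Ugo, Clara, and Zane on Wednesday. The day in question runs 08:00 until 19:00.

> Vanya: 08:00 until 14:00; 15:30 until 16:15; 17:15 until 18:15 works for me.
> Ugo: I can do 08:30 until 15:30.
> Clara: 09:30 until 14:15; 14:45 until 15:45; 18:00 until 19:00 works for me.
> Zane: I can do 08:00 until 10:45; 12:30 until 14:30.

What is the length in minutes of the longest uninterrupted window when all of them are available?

Vanya ∩ Ugo: 08:30-14:00.
Vanya ∩ Ugo ∩ Clara: 09:30-14:00.
Vanya ∩ Ugo ∩ Clara ∩ Zane: 09:30-10:45, 12:30-14:00.
The longest is 12:30-14:00 at 90 minutes.

90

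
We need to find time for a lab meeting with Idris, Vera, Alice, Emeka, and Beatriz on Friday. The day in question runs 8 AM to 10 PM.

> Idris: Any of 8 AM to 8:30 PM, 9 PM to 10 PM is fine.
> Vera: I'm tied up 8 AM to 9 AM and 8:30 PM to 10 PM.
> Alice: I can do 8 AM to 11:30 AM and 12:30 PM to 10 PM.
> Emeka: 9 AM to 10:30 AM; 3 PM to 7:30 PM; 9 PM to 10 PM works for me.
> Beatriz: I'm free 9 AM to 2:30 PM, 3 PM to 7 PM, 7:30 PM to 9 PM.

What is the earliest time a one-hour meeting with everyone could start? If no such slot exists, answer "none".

Idris free: 08:00-20:30, 21:00-22:00.
Vera free: 09:00-20:30 (invert busy blocks within the working day).
Alice free: 08:00-11:30, 12:30-22:00.
Emeka free: 09:00-10:30, 15:00-19:30, 21:00-22:00.
Beatriz free: 09:00-14:30, 15:00-19:00, 19:30-21:00.
Idris ∩ Vera: 09:00-20:30.
Idris ∩ Vera ∩ Alice: 09:00-11:30, 12:30-20:30.
Idris ∩ Vera ∩ Alice ∩ Emeka: 09:00-10:30, 15:00-19:30.
Idris ∩ Vera ∩ Alice ∩ Emeka ∩ Beatriz: 09:00-10:30, 15:00-19:00.
The first common window of at least 60 minutes is 09:00-10:30, so the earliest start is 09:00.

09:00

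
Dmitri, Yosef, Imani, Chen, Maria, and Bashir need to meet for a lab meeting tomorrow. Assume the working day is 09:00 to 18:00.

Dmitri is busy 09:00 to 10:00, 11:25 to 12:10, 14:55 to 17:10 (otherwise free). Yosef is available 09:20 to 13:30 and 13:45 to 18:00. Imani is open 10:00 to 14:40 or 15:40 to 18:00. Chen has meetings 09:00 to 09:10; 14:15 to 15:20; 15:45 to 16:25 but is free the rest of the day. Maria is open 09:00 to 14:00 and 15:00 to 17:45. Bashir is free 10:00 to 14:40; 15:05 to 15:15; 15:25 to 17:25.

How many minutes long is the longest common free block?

85

Dmitri free: 10:00-11:25, 12:10-14:55, 17:10-18:00 (invert busy blocks within the working day).
Yosef free: 09:20-13:30, 13:45-18:00.
Imani free: 10:00-14:40, 15:40-18:00.
Chen free: 09:10-14:15, 15:20-15:45, 16:25-18:00 (invert busy blocks within the working day).
Maria free: 09:00-14:00, 15:00-17:45.
Bashir free: 10:00-14:40, 15:05-15:15, 15:25-17:25.
Dmitri ∩ Yosef: 10:00-11:25, 12:10-13:30, 13:45-14:55, 17:10-18:00.
Dmitri ∩ Yosef ∩ Imani: 10:00-11:25, 12:10-13:30, 13:45-14:40, 17:10-18:00.
Dmitri ∩ Yosef ∩ Imani ∩ Chen: 10:00-11:25, 12:10-13:30, 13:45-14:15, 17:10-18:00.
Dmitri ∩ Yosef ∩ Imani ∩ Chen ∩ Maria: 10:00-11:25, 12:10-13:30, 13:45-14:00, 17:10-17:45.
Dmitri ∩ Yosef ∩ Imani ∩ Chen ∩ Maria ∩ Bashir: 10:00-11:25, 12:10-13:30, 13:45-14:00, 17:10-17:25.
So the common availability across everyone is 10:00-11:25, 12:10-13:30, 13:45-14:00, 17:10-17:25.
The longest is 10:00-11:25 at 85 minutes.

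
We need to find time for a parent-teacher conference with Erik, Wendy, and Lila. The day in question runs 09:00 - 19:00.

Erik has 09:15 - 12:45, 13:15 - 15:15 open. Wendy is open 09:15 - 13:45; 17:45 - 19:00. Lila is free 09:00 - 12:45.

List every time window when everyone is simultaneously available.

Erik ∩ Wendy: 09:15-12:45, 13:15-13:45.
Erik ∩ Wendy ∩ Lila: 09:15-12:45.
Those are the intersection windows.

09:15-12:45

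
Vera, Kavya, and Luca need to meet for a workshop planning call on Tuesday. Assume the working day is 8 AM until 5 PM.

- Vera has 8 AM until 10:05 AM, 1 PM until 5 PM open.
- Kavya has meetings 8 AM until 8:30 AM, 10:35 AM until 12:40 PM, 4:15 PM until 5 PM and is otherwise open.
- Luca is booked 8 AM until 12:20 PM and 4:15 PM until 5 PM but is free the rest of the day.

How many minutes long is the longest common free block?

Vera free: 08:00-10:05, 13:00-17:00.
Kavya free: 08:30-10:35, 12:40-16:15 (invert busy blocks within the working day).
Luca free: 12:20-16:15 (invert busy blocks within the working day).
Vera ∩ Kavya: 08:30-10:05, 13:00-16:15.
Vera ∩ Kavya ∩ Luca: 13:00-16:15.
The longest is 13:00-16:15 at 195 minutes.

195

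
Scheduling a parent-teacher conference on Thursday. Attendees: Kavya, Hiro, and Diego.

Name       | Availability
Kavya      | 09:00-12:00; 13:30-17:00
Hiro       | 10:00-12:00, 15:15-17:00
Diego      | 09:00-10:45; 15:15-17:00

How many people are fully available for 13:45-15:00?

Kavya can make the full 13:45-15:00 slot — that's 1.

1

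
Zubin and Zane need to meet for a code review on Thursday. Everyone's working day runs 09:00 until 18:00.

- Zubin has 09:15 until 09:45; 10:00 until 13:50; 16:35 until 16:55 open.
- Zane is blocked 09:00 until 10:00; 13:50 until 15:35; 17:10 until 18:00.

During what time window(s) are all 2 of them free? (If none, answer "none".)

Zubin free: 09:15-09:45, 10:00-13:50, 16:35-16:55.
Zane free: 10:00-13:50, 15:35-17:10 (invert busy blocks within the working day).
Zubin ∩ Zane: 10:00-13:50, 16:35-16:55.
Those are the intersection windows.

10:00-13:50, 16:35-16:55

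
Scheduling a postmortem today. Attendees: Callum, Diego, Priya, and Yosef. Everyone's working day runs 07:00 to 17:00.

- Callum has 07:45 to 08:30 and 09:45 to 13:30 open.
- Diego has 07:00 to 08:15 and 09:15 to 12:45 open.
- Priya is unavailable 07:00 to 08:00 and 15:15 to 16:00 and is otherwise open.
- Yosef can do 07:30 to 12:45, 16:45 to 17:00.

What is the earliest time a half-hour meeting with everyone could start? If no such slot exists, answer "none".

Callum free: 07:45-08:30, 09:45-13:30.
Diego free: 07:00-08:15, 09:15-12:45.
Priya free: 08:00-15:15, 16:00-17:00 (invert busy blocks within the working day).
Yosef free: 07:30-12:45, 16:45-17:00.
Callum ∩ Diego: 07:45-08:15, 09:45-12:45.
Callum ∩ Diego ∩ Priya: 08:00-08:15, 09:45-12:45.
Callum ∩ Diego ∩ Priya ∩ Yosef: 08:00-08:15, 09:45-12:45.
So the common availability across everyone is 08:00-08:15, 09:45-12:45.
The first common window of at least 30 minutes is 09:45-12:45, so the earliest start is 09:45.

09:45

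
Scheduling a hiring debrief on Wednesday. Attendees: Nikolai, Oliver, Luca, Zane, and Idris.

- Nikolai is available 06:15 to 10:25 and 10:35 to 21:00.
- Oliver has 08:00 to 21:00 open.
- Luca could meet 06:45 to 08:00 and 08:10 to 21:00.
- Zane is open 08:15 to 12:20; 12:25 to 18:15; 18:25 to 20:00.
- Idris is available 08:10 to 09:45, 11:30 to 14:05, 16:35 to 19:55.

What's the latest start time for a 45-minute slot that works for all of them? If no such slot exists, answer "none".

Nikolai ∩ Oliver: 08:00-10:25, 10:35-21:00.
Nikolai ∩ Oliver ∩ Luca: 08:10-10:25, 10:35-21:00.
Nikolai ∩ Oliver ∩ Luca ∩ Zane: 08:15-10:25, 10:35-12:20, 12:25-18:15, 18:25-20:00.
Nikolai ∩ Oliver ∩ Luca ∩ Zane ∩ Idris: 08:15-09:45, 11:30-12:20, 12:25-14:05, 16:35-18:15, 18:25-19:55.
The last common window of at least 45 minutes is 18:25-19:55; a 45-minute meeting can start as late as 19:10 and still end by 19:55.

19:10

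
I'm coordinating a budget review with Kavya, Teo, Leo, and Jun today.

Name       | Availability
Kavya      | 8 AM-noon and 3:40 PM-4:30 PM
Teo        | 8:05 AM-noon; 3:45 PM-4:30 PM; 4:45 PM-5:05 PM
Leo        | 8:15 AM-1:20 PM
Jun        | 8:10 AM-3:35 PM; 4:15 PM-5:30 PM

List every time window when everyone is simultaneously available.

Kavya ∩ Teo: 08:05-12:00, 15:45-16:30.
Kavya ∩ Teo ∩ Leo: 08:15-12:00.
Kavya ∩ Teo ∩ Leo ∩ Jun: 08:15-12:00.

08:15-12:00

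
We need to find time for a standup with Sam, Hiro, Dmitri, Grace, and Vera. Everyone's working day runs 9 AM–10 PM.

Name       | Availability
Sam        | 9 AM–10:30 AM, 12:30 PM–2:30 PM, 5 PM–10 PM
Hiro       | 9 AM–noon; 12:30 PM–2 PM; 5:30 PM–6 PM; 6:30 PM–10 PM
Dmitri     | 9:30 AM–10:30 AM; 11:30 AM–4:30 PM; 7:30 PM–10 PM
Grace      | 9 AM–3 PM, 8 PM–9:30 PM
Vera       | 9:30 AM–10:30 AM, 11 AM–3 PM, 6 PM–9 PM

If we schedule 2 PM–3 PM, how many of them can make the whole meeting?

Dmitri, Grace, and Vera can make the full 14:00-15:00 slot — that's 3.

3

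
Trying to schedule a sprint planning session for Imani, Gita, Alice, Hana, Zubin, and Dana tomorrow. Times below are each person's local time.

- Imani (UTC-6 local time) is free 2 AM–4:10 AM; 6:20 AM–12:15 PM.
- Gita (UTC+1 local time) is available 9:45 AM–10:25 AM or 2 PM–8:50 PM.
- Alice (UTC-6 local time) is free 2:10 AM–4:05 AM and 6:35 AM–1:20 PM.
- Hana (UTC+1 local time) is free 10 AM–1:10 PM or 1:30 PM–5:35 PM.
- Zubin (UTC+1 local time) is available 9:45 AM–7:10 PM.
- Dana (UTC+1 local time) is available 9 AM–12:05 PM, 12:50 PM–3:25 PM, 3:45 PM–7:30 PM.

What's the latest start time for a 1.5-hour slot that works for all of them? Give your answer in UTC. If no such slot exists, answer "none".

15:05

Imani in UTC: 08:00-10:10, 12:20-18:15 (add 6h to convert from UTC-6).
Gita in UTC: 08:45-09:25, 13:00-19:50 (subtract 1h to convert from UTC+1).
Alice in UTC: 08:10-10:05, 12:35-19:20 (add 6h to convert from UTC-6).
Hana in UTC: 09:00-12:10, 12:30-16:35 (subtract 1h to convert from UTC+1).
Zubin in UTC: 08:45-18:10 (subtract 1h to convert from UTC+1).
Dana in UTC: 08:00-11:05, 11:50-14:25, 14:45-18:30 (subtract 1h to convert from UTC+1).
Imani ∩ Gita: 08:45-09:25, 13:00-18:15.
Imani ∩ Gita ∩ Alice: 08:45-09:25, 13:00-18:15.
Imani ∩ Gita ∩ Alice ∩ Hana: 09:00-09:25, 13:00-16:35.
Imani ∩ Gita ∩ Alice ∩ Hana ∩ Zubin: 09:00-09:25, 13:00-16:35.
Imani ∩ Gita ∩ Alice ∩ Hana ∩ Zubin ∩ Dana: 09:00-09:25, 13:00-14:25, 14:45-16:35.
The last common window of at least 90 minutes is 14:45-16:35; a 90-minute meeting can start as late as 15:05 and still end by 16:35.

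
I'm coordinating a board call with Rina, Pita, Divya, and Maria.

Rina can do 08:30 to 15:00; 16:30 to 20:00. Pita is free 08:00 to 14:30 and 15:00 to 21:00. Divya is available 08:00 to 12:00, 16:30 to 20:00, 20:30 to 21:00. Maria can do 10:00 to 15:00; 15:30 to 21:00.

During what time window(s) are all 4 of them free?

10:00-12:00, 16:30-20:00

Rina ∩ Pita: 08:30-14:30, 16:30-20:00.
Rina ∩ Pita ∩ Divya: 08:30-12:00, 16:30-20:00.
Rina ∩ Pita ∩ Divya ∩ Maria: 10:00-12:00, 16:30-20:00.
Those are the intersection windows.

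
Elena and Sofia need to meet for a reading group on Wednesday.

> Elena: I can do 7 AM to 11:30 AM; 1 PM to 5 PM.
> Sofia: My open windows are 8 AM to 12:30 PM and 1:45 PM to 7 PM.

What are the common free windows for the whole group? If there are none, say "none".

Elena ∩ Sofia: 08:00-11:30, 13:45-17:00.
So the common availability across everyone is 08:00-11:30, 13:45-17:00.

08:00-11:30, 13:45-17:00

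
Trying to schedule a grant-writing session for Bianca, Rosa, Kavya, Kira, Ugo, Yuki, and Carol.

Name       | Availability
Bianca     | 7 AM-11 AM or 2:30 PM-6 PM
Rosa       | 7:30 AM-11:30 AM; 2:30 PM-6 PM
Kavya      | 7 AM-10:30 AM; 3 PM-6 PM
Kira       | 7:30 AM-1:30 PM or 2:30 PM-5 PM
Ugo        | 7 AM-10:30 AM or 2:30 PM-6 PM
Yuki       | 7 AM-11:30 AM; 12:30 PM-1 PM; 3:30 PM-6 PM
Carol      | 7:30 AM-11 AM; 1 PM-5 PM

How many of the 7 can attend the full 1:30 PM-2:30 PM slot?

Carol can make the full 13:30-14:30 slot — that's 1.

1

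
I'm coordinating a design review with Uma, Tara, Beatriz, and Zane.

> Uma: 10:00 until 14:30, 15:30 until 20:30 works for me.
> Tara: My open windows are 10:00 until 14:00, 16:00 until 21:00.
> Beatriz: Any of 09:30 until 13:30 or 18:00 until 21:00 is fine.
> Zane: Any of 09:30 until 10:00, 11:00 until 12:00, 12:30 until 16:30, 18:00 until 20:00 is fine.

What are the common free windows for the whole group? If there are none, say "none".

11:00-12:00, 12:30-13:30, 18:00-20:00

Uma ∩ Tara: 10:00-14:00, 16:00-20:30.
Uma ∩ Tara ∩ Beatriz: 10:00-13:30, 18:00-20:30.
Uma ∩ Tara ∩ Beatriz ∩ Zane: 11:00-12:00, 12:30-13:30, 18:00-20:00.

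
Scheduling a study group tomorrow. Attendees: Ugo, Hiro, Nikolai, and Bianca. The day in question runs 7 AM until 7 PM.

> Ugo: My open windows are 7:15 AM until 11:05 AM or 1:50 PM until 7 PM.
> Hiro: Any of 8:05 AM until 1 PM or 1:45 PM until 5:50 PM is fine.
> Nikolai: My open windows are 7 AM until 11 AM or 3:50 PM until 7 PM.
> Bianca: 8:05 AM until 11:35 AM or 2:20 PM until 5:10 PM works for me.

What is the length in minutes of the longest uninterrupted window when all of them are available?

Ugo ∩ Hiro: 08:05-11:05, 13:50-17:50.
Ugo ∩ Hiro ∩ Nikolai: 08:05-11:00, 15:50-17:50.
Ugo ∩ Hiro ∩ Nikolai ∩ Bianca: 08:05-11:00, 15:50-17:10.
The longest is 08:05-11:00 at 175 minutes.

175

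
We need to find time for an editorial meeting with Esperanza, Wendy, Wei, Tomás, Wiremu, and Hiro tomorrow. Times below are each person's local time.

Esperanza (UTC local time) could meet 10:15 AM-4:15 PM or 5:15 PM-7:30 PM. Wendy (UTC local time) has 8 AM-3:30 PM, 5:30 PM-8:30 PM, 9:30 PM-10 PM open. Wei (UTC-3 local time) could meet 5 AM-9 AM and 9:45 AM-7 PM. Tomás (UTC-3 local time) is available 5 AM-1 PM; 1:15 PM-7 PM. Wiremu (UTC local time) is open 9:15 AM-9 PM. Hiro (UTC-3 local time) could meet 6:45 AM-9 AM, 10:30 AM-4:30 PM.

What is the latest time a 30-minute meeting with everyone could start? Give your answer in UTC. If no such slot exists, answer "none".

Esperanza in UTC: 10:15-16:15, 17:15-19:30.
Wendy in UTC: 08:00-15:30, 17:30-20:30, 21:30-22:00.
Wei in UTC: 08:00-12:00, 12:45-22:00 (add 3h to convert from UTC-3).
Tomás in UTC: 08:00-16:00, 16:15-22:00 (add 3h to convert from UTC-3).
Wiremu in UTC: 09:15-21:00.
Hiro in UTC: 09:45-12:00, 13:30-19:30 (add 3h to convert from UTC-3).
Esperanza ∩ Wendy: 10:15-15:30, 17:30-19:30.
Esperanza ∩ Wendy ∩ Wei: 10:15-12:00, 12:45-15:30, 17:30-19:30.
Esperanza ∩ Wendy ∩ Wei ∩ Tomás: 10:15-12:00, 12:45-15:30, 17:30-19:30.
Esperanza ∩ Wendy ∩ Wei ∩ Tomás ∩ Wiremu: 10:15-12:00, 12:45-15:30, 17:30-19:30.
Esperanza ∩ Wendy ∩ Wei ∩ Tomás ∩ Wiremu ∩ Hiro: 10:15-12:00, 13:30-15:30, 17:30-19:30.
The last common window of at least 30 minutes is 17:30-19:30; a 30-minute meeting can start as late as 19:00 and still end by 19:30.

19:00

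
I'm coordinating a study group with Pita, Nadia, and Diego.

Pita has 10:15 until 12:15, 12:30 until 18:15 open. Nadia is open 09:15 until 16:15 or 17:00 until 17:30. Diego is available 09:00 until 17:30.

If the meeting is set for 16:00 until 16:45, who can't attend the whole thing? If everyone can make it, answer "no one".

Nadia

Pita: free for 16:00-16:45. Nadia: not fully free for 16:00-16:45. Diego: free for 16:00-16:45.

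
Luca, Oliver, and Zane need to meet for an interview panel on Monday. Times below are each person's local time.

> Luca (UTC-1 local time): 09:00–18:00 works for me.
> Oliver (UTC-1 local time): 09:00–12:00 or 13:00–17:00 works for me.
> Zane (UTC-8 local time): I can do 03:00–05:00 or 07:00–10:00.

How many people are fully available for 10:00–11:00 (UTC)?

Luca in UTC: 10:00-19:00 (add 1h to convert from UTC-1).
Oliver in UTC: 10:00-13:00, 14:00-18:00 (add 1h to convert from UTC-1).
Zane in UTC: 11:00-13:00, 15:00-18:00 (add 8h to convert from UTC-8).
Luca and Oliver can make the full 10:00-11:00 slot — that's 2.

2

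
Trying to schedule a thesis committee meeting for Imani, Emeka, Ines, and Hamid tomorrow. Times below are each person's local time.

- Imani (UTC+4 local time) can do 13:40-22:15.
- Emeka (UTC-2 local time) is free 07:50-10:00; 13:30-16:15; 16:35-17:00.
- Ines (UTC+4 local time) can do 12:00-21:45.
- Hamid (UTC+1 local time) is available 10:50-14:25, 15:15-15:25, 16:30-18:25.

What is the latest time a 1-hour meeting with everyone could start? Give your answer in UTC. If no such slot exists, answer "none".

Imani in UTC: 09:40-18:15 (subtract 4h to convert from UTC+4).
Emeka in UTC: 09:50-12:00, 15:30-18:15, 18:35-19:00 (add 2h to convert from UTC-2).
Ines in UTC: 08:00-17:45 (subtract 4h to convert from UTC+4).
Hamid in UTC: 09:50-13:25, 14:15-14:25, 15:30-17:25 (subtract 1h to convert from UTC+1).
Imani ∩ Emeka: 09:50-12:00, 15:30-18:15.
Imani ∩ Emeka ∩ Ines: 09:50-12:00, 15:30-17:45.
Imani ∩ Emeka ∩ Ines ∩ Hamid: 09:50-12:00, 15:30-17:25.
So the common availability across everyone is 09:50-12:00, 15:30-17:25.
The last common window of at least 60 minutes is 15:30-17:25; a 60-minute meeting can start as late as 16:25 and still end by 17:25.

16:25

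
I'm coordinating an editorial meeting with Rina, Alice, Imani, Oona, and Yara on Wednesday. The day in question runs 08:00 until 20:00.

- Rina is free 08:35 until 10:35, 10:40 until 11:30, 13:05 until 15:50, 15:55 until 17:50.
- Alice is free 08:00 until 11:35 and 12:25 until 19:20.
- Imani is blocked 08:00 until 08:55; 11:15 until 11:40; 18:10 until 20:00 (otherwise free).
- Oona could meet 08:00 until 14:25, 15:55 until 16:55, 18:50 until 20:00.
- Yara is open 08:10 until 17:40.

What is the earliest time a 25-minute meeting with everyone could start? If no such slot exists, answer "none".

Rina free: 08:35-10:35, 10:40-11:30, 13:05-15:50, 15:55-17:50.
Alice free: 08:00-11:35, 12:25-19:20.
Imani free: 08:55-11:15, 11:40-18:10 (invert busy blocks within the working day).
Oona free: 08:00-14:25, 15:55-16:55, 18:50-20:00.
Yara free: 08:10-17:40.
Rina ∩ Alice: 08:35-10:35, 10:40-11:30, 13:05-15:50, 15:55-17:50.
Rina ∩ Alice ∩ Imani: 08:55-10:35, 10:40-11:15, 13:05-15:50, 15:55-17:50.
Rina ∩ Alice ∩ Imani ∩ Oona: 08:55-10:35, 10:40-11:15, 13:05-14:25, 15:55-16:55.
Rina ∩ Alice ∩ Imani ∩ Oona ∩ Yara: 08:55-10:35, 10:40-11:15, 13:05-14:25, 15:55-16:55.
The first common window of at least 25 minutes is 08:55-10:35, so the earliest start is 08:55.

08:55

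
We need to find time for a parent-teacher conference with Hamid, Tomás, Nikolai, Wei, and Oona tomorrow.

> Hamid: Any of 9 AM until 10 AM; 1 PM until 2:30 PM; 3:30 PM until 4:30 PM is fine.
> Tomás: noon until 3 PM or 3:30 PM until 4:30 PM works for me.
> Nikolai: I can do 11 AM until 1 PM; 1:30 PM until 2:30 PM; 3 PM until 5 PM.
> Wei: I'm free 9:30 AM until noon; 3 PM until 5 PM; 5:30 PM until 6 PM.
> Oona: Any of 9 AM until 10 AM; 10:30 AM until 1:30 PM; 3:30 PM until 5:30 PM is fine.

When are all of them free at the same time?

Hamid ∩ Tomás: 13:00-14:30, 15:30-16:30.
Hamid ∩ Tomás ∩ Nikolai: 13:30-14:30, 15:30-16:30.
Hamid ∩ Tomás ∩ Nikolai ∩ Wei: 15:30-16:30.
Hamid ∩ Tomás ∩ Nikolai ∩ Wei ∩ Oona: 15:30-16:30.

15:30-16:30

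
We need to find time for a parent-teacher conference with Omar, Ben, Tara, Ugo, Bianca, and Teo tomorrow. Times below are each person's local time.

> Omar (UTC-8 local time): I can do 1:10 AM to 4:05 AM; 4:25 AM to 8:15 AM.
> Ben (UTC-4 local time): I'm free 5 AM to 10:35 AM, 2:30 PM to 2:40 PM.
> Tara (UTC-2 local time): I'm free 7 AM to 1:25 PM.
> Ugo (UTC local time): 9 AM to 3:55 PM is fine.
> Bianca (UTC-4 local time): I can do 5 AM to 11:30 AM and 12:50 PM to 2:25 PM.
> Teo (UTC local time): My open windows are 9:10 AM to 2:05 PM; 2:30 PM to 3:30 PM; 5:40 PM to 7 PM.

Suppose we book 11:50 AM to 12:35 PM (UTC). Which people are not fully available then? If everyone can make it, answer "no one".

Omar in UTC: 09:10-12:05, 12:25-16:15 (add 8h to convert from UTC-8).
Ben in UTC: 09:00-14:35, 18:30-18:40 (add 4h to convert from UTC-4).
Tara in UTC: 09:00-15:25 (add 2h to convert from UTC-2).
Ugo in UTC: 09:00-15:55.
Bianca in UTC: 09:00-15:30, 16:50-18:25 (add 4h to convert from UTC-4).
Teo in UTC: 09:10-14:05, 14:30-15:30, 17:40-19:00.
Omar: not fully free for 11:50-12:35. Ben: free for 11:50-12:35. Tara: free for 11:50-12:35. Ugo: free for 11:50-12:35. Bianca: free for 11:50-12:35. Teo: free for 11:50-12:35.

Omar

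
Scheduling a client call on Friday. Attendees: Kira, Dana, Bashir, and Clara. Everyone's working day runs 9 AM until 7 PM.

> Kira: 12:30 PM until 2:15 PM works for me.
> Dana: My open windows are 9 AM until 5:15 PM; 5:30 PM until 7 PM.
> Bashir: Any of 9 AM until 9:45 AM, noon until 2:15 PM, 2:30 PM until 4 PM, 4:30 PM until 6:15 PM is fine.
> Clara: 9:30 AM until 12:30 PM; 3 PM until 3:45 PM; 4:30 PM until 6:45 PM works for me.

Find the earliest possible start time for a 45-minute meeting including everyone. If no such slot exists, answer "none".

Kira ∩ Dana: 12:30-14:15.
Kira ∩ Dana ∩ Bashir: 12:30-14:15.
Kira ∩ Dana ∩ Bashir ∩ Clara: ∅.
There is no time when everyone is free.
No common window is at least 45 minutes long.

none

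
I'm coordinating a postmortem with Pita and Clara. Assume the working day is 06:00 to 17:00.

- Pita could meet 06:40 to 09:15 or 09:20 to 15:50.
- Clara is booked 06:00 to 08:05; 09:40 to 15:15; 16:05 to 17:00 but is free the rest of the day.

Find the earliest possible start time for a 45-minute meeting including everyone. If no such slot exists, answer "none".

08:05

Pita free: 06:40-09:15, 09:20-15:50.
Clara free: 08:05-09:40, 15:15-16:05 (invert busy blocks within the working day).
Pita ∩ Clara: 08:05-09:15, 09:20-09:40, 15:15-15:50.
So the common availability across everyone is 08:05-09:15, 09:20-09:40, 15:15-15:50.
The first common window of at least 45 minutes is 08:05-09:15, so the earliest start is 08:05.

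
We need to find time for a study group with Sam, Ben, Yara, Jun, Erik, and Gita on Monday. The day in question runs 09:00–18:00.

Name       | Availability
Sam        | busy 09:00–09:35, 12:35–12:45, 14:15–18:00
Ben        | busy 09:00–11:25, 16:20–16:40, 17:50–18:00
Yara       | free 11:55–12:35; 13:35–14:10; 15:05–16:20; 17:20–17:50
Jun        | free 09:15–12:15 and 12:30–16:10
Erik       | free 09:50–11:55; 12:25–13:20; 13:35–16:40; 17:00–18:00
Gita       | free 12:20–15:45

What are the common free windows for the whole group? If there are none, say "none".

Sam free: 09:35-12:35, 12:45-14:15 (invert busy blocks within the working day).
Ben free: 11:25-16:20, 16:40-17:50 (invert busy blocks within the working day).
Yara free: 11:55-12:35, 13:35-14:10, 15:05-16:20, 17:20-17:50.
Jun free: 09:15-12:15, 12:30-16:10.
Erik free: 09:50-11:55, 12:25-13:20, 13:35-16:40, 17:00-18:00.
Gita free: 12:20-15:45.
Sam ∩ Ben: 11:25-12:35, 12:45-14:15.
Sam ∩ Ben ∩ Yara: 11:55-12:35, 13:35-14:10.
Sam ∩ Ben ∩ Yara ∩ Jun: 11:55-12:15, 12:30-12:35, 13:35-14:10.
Sam ∩ Ben ∩ Yara ∩ Jun ∩ Erik: 12:30-12:35, 13:35-14:10.
Sam ∩ Ben ∩ Yara ∩ Jun ∩ Erik ∩ Gita: 12:30-12:35, 13:35-14:10.

12:30-12:35, 13:35-14:10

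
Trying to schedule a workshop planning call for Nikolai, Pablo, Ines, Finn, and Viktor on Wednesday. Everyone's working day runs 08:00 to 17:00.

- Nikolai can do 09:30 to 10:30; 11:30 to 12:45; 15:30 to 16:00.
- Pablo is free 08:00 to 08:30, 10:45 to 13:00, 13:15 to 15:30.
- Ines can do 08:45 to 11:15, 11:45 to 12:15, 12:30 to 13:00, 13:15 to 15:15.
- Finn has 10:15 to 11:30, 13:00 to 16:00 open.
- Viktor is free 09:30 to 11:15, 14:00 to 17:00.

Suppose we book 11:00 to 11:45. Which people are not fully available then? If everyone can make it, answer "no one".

Finn, Ines, Nikolai, Viktor

Nikolai: not fully free for 11:00-11:45. Pablo: free for 11:00-11:45. Ines: not fully free for 11:00-11:45. Finn: not fully free for 11:00-11:45. Viktor: not fully free for 11:00-11:45.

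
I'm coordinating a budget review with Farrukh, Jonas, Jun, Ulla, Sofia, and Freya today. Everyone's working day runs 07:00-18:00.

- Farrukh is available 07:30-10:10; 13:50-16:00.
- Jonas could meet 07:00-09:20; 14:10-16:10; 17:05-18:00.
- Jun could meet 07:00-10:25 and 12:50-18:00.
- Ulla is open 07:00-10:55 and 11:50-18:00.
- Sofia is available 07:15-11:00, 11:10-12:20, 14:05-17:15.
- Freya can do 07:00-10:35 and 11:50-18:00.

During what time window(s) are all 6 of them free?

Farrukh ∩ Jonas: 07:30-09:20, 14:10-16:00.
Farrukh ∩ Jonas ∩ Jun: 07:30-09:20, 14:10-16:00.
Farrukh ∩ Jonas ∩ Jun ∩ Ulla: 07:30-09:20, 14:10-16:00.
Farrukh ∩ Jonas ∩ Jun ∩ Ulla ∩ Sofia: 07:30-09:20, 14:10-16:00.
Farrukh ∩ Jonas ∩ Jun ∩ Ulla ∩ Sofia ∩ Freya: 07:30-09:20, 14:10-16:00.

07:30-09:20, 14:10-16:00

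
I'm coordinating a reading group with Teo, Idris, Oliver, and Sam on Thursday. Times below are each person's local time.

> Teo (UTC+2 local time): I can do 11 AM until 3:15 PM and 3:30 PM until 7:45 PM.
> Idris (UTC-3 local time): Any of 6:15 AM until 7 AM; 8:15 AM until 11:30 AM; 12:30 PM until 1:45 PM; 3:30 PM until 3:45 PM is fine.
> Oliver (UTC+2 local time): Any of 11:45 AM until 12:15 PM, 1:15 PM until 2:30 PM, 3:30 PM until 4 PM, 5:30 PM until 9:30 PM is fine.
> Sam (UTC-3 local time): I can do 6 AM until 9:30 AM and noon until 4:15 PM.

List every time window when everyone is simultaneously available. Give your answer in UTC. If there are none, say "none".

Teo in UTC: 09:00-13:15, 13:30-17:45 (subtract 2h to convert from UTC+2).
Idris in UTC: 09:15-10:00, 11:15-14:30, 15:30-16:45, 18:30-18:45 (add 3h to convert from UTC-3).
Oliver in UTC: 09:45-10:15, 11:15-12:30, 13:30-14:00, 15:30-19:30 (subtract 2h to convert from UTC+2).
Sam in UTC: 09:00-12:30, 15:00-19:15 (add 3h to convert from UTC-3).
Teo ∩ Idris: 09:15-10:00, 11:15-13:15, 13:30-14:30, 15:30-16:45.
Teo ∩ Idris ∩ Oliver: 09:45-10:00, 11:15-12:30, 13:30-14:00, 15:30-16:45.
Teo ∩ Idris ∩ Oliver ∩ Sam: 09:45-10:00, 11:15-12:30, 15:30-16:45.
Those are the intersection windows.

09:45-10:00, 11:15-12:30, 15:30-16:45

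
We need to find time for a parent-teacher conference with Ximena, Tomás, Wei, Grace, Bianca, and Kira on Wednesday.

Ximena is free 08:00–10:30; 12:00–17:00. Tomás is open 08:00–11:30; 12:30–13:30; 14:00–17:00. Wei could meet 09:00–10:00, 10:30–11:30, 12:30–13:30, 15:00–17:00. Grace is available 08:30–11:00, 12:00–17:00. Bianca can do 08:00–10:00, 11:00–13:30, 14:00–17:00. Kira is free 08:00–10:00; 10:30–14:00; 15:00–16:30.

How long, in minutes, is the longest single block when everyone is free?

90

Ximena ∩ Tomás: 08:00-10:30, 12:30-13:30, 14:00-17:00.
Ximena ∩ Tomás ∩ Wei: 09:00-10:00, 12:30-13:30, 15:00-17:00.
Ximena ∩ Tomás ∩ Wei ∩ Grace: 09:00-10:00, 12:30-13:30, 15:00-17:00.
Ximena ∩ Tomás ∩ Wei ∩ Grace ∩ Bianca: 09:00-10:00, 12:30-13:30, 15:00-17:00.
Ximena ∩ Tomás ∩ Wei ∩ Grace ∩ Bianca ∩ Kira: 09:00-10:00, 12:30-13:30, 15:00-16:30.
The longest is 15:00-16:30 at 90 minutes.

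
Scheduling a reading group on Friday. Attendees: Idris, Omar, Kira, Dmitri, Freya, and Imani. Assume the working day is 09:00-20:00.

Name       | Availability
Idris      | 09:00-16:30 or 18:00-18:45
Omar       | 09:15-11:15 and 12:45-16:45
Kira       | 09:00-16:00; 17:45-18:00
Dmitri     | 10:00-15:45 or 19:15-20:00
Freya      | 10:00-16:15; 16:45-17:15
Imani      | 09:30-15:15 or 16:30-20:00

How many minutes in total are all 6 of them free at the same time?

225

Idris ∩ Omar: 09:15-11:15, 12:45-16:30.
Idris ∩ Omar ∩ Kira: 09:15-11:15, 12:45-16:00.
Idris ∩ Omar ∩ Kira ∩ Dmitri: 10:00-11:15, 12:45-15:45.
Idris ∩ Omar ∩ Kira ∩ Dmitri ∩ Freya: 10:00-11:15, 12:45-15:45.
Idris ∩ Omar ∩ Kira ∩ Dmitri ∩ Freya ∩ Imani: 10:00-11:15, 12:45-15:15.
Summing the common windows: 75 + 150 = 225 minutes.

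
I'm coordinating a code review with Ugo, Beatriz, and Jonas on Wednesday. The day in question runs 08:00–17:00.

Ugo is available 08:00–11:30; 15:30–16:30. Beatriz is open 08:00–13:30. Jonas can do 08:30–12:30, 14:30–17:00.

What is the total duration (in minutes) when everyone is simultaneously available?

Ugo ∩ Beatriz: 08:00-11:30.
Ugo ∩ Beatriz ∩ Jonas: 08:30-11:30.
That's a single block of 180 minutes.

180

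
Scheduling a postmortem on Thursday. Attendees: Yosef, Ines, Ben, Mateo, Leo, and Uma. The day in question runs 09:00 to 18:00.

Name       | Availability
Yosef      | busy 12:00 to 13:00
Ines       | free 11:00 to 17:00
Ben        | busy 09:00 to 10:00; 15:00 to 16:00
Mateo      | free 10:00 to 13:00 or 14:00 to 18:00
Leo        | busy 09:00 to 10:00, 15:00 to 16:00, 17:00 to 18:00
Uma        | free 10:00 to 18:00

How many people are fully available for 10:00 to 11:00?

Yosef free: 09:00-12:00, 13:00-18:00 (invert busy blocks within the working day).
Ines free: 11:00-17:00.
Ben free: 10:00-15:00, 16:00-18:00 (invert busy blocks within the working day).
Mateo free: 10:00-13:00, 14:00-18:00.
Leo free: 10:00-15:00, 16:00-17:00 (invert busy blocks within the working day).
Uma free: 10:00-18:00.
Yosef, Ben, Mateo, Leo, and Uma can make the full 10:00-11:00 slot — that's 5.

5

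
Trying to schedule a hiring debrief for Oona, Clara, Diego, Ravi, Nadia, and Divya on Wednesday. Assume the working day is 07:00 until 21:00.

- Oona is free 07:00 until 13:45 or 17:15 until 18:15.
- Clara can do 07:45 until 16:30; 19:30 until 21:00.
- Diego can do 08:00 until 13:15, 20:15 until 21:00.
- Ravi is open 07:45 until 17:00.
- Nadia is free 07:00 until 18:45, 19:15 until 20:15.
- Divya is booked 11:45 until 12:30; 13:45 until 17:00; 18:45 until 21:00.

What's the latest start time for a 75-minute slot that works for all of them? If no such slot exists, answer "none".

Oona free: 07:00-13:45, 17:15-18:15.
Clara free: 07:45-16:30, 19:30-21:00.
Diego free: 08:00-13:15, 20:15-21:00.
Ravi free: 07:45-17:00.
Nadia free: 07:00-18:45, 19:15-20:15.
Divya free: 07:00-11:45, 12:30-13:45, 17:00-18:45 (invert busy blocks within the working day).
Oona ∩ Clara: 07:45-13:45.
Oona ∩ Clara ∩ Diego: 08:00-13:15.
Oona ∩ Clara ∩ Diego ∩ Ravi: 08:00-13:15.
Oona ∩ Clara ∩ Diego ∩ Ravi ∩ Nadia: 08:00-13:15.
Oona ∩ Clara ∩ Diego ∩ Ravi ∩ Nadia ∩ Divya: 08:00-11:45, 12:30-13:15.
Those are the intersection windows.
The last common window of at least 75 minutes is 08:00-11:45; a 75-minute meeting can start as late as 10:30 and still end by 11:45.

10:30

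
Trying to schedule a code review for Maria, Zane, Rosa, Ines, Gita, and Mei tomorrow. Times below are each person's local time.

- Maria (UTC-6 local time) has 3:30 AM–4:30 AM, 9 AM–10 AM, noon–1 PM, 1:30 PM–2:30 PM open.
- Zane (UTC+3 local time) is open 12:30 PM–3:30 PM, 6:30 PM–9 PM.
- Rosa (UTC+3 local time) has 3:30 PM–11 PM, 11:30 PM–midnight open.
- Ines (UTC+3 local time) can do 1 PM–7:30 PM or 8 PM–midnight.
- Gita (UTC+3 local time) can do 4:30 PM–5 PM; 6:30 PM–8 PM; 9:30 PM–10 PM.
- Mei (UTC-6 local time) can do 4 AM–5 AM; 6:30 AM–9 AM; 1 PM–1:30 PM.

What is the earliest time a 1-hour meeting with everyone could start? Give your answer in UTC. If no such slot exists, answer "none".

none

Maria in UTC: 09:30-10:30, 15:00-16:00, 18:00-19:00, 19:30-20:30 (add 6h to convert from UTC-6).
Zane in UTC: 09:30-12:30, 15:30-18:00 (subtract 3h to convert from UTC+3).
Rosa in UTC: 12:30-20:00, 20:30-21:00 (subtract 3h to convert from UTC+3).
Ines in UTC: 10:00-16:30, 17:00-21:00 (subtract 3h to convert from UTC+3).
Gita in UTC: 13:30-14:00, 15:30-17:00, 18:30-19:00 (subtract 3h to convert from UTC+3).
Mei in UTC: 10:00-11:00, 12:30-15:00, 19:00-19:30 (add 6h to convert from UTC-6).
Maria ∩ Zane: 09:30-10:30, 15:30-16:00.
Maria ∩ Zane ∩ Rosa: 15:30-16:00.
Maria ∩ Zane ∩ Rosa ∩ Ines: 15:30-16:00.
Maria ∩ Zane ∩ Rosa ∩ Ines ∩ Gita: 15:30-16:00.
Maria ∩ Zane ∩ Rosa ∩ Ines ∩ Gita ∩ Mei: ∅.
There is no time when everyone is free.
No common window is at least 60 minutes long.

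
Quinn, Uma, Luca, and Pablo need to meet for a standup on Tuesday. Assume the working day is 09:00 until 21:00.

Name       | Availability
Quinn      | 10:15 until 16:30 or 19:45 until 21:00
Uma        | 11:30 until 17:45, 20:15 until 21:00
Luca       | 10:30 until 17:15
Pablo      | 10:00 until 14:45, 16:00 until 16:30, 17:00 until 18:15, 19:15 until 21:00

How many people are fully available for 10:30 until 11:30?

3

Quinn, Luca, and Pablo can make the full 10:30-11:30 slot — that's 3.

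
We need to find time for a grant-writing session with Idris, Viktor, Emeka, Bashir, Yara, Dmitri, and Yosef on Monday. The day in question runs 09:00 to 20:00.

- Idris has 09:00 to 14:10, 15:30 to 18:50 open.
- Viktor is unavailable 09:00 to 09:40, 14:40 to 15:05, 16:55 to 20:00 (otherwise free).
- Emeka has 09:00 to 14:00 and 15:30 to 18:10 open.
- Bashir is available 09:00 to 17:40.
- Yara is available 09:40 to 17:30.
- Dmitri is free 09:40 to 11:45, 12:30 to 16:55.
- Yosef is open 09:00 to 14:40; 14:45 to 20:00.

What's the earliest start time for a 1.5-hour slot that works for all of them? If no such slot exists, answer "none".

Idris free: 09:00-14:10, 15:30-18:50.
Viktor free: 09:40-14:40, 15:05-16:55 (invert busy blocks within the working day).
Emeka free: 09:00-14:00, 15:30-18:10.
Bashir free: 09:00-17:40.
Yara free: 09:40-17:30.
Dmitri free: 09:40-11:45, 12:30-16:55.
Yosef free: 09:00-14:40, 14:45-20:00.
Idris ∩ Viktor: 09:40-14:10, 15:30-16:55.
Idris ∩ Viktor ∩ Emeka: 09:40-14:00, 15:30-16:55.
Idris ∩ Viktor ∩ Emeka ∩ Bashir: 09:40-14:00, 15:30-16:55.
Idris ∩ Viktor ∩ Emeka ∩ Bashir ∩ Yara: 09:40-14:00, 15:30-16:55.
Idris ∩ Viktor ∩ Emeka ∩ Bashir ∩ Yara ∩ Dmitri: 09:40-11:45, 12:30-14:00, 15:30-16:55.
Idris ∩ Viktor ∩ Emeka ∩ Bashir ∩ Yara ∩ Dmitri ∩ Yosef: 09:40-11:45, 12:30-14:00, 15:30-16:55.
The first common window of at least 90 minutes is 09:40-11:45, so the earliest start is 09:40.

09:40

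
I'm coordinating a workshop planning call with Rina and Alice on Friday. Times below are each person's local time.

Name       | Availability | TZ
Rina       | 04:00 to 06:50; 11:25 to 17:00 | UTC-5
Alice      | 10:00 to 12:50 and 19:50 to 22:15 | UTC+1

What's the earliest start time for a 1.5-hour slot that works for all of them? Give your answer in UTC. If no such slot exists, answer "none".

09:00

Rina in UTC: 09:00-11:50, 16:25-22:00 (add 5h to convert from UTC-5).
Alice in UTC: 09:00-11:50, 18:50-21:15 (subtract 1h to convert from UTC+1).
Rina ∩ Alice: 09:00-11:50, 18:50-21:15.
The first common window of at least 90 minutes is 09:00-11:50, so the earliest start is 09:00.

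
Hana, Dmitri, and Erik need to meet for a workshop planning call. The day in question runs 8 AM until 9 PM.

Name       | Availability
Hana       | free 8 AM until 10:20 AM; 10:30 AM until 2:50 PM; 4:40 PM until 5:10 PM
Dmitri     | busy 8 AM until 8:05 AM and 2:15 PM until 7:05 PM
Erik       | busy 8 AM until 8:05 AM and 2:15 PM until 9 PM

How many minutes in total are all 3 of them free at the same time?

Hana free: 08:00-10:20, 10:30-14:50, 16:40-17:10.
Dmitri free: 08:05-14:15, 19:05-21:00 (invert busy blocks within the working day).
Erik free: 08:05-14:15 (invert busy blocks within the working day).
Hana ∩ Dmitri: 08:05-10:20, 10:30-14:15.
Hana ∩ Dmitri ∩ Erik: 08:05-10:20, 10:30-14:15.
Summing the common windows: 135 + 225 = 360 minutes.

360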